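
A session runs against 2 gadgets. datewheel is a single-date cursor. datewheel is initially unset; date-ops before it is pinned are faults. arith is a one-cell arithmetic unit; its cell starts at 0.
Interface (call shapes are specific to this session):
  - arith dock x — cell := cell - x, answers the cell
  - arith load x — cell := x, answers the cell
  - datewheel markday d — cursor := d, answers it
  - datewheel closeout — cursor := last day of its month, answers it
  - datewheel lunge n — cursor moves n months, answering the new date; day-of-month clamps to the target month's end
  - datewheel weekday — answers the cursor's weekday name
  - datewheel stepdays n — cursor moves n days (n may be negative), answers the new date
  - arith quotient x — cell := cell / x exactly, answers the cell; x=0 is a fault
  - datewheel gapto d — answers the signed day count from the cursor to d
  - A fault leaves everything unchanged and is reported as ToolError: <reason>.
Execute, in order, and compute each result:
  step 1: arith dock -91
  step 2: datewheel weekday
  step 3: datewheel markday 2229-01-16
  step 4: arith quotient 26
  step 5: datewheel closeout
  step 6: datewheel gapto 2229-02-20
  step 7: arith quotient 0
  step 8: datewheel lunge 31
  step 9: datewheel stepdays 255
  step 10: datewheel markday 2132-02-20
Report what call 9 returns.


# 1. arith dock(x='-91') : 91
# 2. datewheel weekday() : ToolError: no date set
# 3. datewheel markday(d='2229-01-16') : 2229-01-16
# 4. arith quotient(x='26') : 7/2
# 5. datewheel closeout() : 2229-01-31
# 6. datewheel gapto(d='2229-02-20') : 20
# 7. arith quotient(x='0') : ToolError: division by zero
# 8. datewheel lunge(n='31') : 2231-08-31
# 9. datewheel stepdays(n='255') : 2232-05-12
# 10. datewheel markday(d='2132-02-20') : 2132-02-20

Answer: 2232-05-12


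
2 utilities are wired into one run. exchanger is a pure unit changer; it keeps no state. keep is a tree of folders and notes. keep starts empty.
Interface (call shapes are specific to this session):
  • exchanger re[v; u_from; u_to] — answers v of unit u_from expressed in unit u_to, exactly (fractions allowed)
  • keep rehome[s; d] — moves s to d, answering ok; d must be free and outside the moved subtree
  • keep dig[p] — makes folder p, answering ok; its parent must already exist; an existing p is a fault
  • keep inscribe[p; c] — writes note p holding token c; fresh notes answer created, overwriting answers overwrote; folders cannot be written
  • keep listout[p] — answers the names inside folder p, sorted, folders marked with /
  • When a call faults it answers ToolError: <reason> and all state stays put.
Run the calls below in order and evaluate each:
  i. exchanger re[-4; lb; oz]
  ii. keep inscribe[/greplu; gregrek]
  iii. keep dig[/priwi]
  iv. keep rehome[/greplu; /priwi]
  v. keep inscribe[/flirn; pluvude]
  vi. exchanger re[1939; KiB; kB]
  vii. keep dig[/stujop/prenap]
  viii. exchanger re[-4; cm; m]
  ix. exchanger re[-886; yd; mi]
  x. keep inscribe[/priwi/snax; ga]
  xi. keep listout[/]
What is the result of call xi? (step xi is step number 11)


>>> exchanger re v=-4 u_from=lb u_to=oz
  -64
>>> keep inscribe p=/greplu c=gregrek
  created
>>> keep dig p=/priwi
  ok
>>> keep rehome s=/greplu d=/priwi
  ToolError: exists
>>> keep inscribe p=/flirn c=pluvude
  created
>>> exchanger re v=1939 u_from=KiB u_to=kB
  248192/125
>>> keep dig p=/stujop/prenap
  ToolError: no parent
>>> exchanger re v=-4 u_from=cm u_to=m
  -1/25
>>> exchanger re v=-886 u_from=yd u_to=mi
  -443/880
>>> keep inscribe p=/priwi/snax c=ga
  created
>>> keep listout p=/
  [flirn, greplu, priwi/]

Answer: [flirn, greplu, priwi/]


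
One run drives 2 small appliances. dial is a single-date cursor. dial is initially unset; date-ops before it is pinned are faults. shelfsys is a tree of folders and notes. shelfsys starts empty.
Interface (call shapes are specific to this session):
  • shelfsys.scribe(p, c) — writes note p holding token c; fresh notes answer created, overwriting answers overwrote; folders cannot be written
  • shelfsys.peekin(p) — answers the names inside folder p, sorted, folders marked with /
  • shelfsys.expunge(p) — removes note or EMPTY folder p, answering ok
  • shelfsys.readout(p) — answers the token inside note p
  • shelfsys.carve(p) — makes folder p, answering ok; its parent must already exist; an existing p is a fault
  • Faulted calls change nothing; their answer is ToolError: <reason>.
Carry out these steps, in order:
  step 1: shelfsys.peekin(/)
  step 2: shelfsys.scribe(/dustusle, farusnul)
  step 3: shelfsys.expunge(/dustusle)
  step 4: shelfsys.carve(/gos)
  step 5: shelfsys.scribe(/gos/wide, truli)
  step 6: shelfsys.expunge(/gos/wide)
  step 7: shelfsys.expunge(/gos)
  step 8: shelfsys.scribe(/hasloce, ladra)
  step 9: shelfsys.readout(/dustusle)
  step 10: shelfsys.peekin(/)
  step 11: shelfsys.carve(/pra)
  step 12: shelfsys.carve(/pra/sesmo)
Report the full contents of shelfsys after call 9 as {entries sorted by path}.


;; 1. peekin(p=/) == []
;; 2. scribe(p=/dustusle, c=farusnul) == created
;; 3. expunge(p=/dustusle) == ok
;; 4. carve(p=/gos) == ok
;; 5. scribe(p=/gos/wide, c=truli) == created
;; 6. expunge(p=/gos/wide) == ok
;; 7. expunge(p=/gos) == ok
;; 8. scribe(p=/hasloce, c=ladra) == created
;; 9. readout(p=/dustusle) == ToolError: not found
;; 10. peekin(p=/) == [hasloce]
;; 11. carve(p=/pra) == ok
;; 12. carve(p=/pra/sesmo) == ok

Answer: {hasloce=ladra}


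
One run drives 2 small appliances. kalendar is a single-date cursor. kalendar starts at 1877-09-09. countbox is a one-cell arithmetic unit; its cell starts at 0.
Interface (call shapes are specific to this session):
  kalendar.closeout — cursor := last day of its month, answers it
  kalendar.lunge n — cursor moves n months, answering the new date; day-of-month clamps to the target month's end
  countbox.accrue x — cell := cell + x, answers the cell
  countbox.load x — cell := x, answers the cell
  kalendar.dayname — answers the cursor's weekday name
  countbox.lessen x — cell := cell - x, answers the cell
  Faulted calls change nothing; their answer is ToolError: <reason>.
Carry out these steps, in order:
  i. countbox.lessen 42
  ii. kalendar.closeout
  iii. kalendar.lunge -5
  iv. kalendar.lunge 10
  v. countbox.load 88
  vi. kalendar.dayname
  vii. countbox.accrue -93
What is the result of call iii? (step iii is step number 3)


Do: countbox.lessen[x→42]
See: -42
Do: kalendar.closeout[]
See: 1877-09-30
Do: kalendar.lunge[n→-5]
See: 1877-04-30
Do: kalendar.lunge[n→10]
See: 1878-02-28
Do: countbox.load[x→88]
See: 88
Do: kalendar.dayname[]
See: Thursday
Do: countbox.accrue[x→-93]
See: -5

Answer: 1877-04-30


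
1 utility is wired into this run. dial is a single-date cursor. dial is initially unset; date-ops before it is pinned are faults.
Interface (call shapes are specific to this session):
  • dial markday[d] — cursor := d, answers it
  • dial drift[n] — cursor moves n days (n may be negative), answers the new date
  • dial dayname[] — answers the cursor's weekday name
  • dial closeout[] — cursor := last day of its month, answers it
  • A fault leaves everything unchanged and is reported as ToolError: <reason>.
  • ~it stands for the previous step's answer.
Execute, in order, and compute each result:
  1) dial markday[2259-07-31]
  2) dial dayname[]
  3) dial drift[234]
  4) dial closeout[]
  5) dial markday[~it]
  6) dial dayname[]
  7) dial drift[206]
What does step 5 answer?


Answer: 2260-03-31

Derivation:
~$ dial markday d='2259-07-31'
= 2259-07-31
~$ dial dayname
= Sunday
~$ dial drift n='234'
= 2260-03-21
~$ dial closeout
= 2260-03-31
~$ dial markday d='~it'
= 2260-03-31
~$ dial dayname
= Saturday
~$ dial drift n='206'
= 2260-10-23


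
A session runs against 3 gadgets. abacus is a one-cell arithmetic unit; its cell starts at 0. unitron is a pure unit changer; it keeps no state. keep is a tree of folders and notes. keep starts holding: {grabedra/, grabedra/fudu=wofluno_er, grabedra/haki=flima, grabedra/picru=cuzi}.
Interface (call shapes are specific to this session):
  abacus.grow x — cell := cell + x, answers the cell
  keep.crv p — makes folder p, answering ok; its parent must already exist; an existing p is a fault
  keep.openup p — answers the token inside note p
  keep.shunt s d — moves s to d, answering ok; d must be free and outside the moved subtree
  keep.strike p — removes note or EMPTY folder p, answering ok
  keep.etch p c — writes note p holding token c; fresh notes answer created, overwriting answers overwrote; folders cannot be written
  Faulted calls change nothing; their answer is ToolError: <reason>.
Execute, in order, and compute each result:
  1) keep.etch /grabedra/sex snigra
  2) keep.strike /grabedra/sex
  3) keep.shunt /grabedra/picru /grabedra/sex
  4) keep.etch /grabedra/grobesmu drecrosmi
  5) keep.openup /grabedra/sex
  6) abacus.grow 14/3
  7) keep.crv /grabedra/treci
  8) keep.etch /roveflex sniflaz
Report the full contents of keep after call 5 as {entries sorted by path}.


// 1. etch(p=/grabedra/sex, c=snigra) -> created
// 2. strike(p=/grabedra/sex) -> ok
// 3. shunt(s=/grabedra/picru, d=/grabedra/sex) -> ok
// 4. etch(p=/grabedra/grobesmu, c=drecrosmi) -> created
// 5. openup(p=/grabedra/sex) -> cuzi
// 6. grow(x=14/3) -> 14/3
// 7. crv(p=/grabedra/treci) -> ok
// 8. etch(p=/roveflex, c=sniflaz) -> created

Answer: {grabedra/, grabedra/fudu=wofluno_er, grabedra/grobesmu=drecrosmi, grabedra/haki=flima, grabedra/sex=cuzi}


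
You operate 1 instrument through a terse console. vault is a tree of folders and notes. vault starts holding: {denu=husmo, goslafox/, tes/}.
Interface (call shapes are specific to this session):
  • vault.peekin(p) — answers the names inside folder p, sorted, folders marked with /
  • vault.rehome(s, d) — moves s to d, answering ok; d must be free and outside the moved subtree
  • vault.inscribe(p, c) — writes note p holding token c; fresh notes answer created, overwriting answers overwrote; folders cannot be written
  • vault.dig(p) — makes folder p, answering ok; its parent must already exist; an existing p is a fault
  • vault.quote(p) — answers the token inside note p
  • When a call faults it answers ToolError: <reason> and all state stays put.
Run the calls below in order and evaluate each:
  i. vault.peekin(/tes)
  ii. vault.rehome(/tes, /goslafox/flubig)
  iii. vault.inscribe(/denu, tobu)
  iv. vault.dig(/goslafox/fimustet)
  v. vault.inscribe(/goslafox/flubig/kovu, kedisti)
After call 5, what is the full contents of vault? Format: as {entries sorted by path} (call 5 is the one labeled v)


> vault.peekin p: /tes
[out] []
> vault.rehome s: /tes d: /goslafox/flubig
[out] ok
> vault.inscribe p: /denu c: tobu
[out] overwrote
> vault.dig p: /goslafox/fimustet
[out] ok
> vault.inscribe p: /goslafox/flubig/kovu c: kedisti
[out] created

Answer: {denu=tobu, goslafox/, goslafox/fimustet/, goslafox/flubig/, goslafox/flubig/kovu=kedisti}


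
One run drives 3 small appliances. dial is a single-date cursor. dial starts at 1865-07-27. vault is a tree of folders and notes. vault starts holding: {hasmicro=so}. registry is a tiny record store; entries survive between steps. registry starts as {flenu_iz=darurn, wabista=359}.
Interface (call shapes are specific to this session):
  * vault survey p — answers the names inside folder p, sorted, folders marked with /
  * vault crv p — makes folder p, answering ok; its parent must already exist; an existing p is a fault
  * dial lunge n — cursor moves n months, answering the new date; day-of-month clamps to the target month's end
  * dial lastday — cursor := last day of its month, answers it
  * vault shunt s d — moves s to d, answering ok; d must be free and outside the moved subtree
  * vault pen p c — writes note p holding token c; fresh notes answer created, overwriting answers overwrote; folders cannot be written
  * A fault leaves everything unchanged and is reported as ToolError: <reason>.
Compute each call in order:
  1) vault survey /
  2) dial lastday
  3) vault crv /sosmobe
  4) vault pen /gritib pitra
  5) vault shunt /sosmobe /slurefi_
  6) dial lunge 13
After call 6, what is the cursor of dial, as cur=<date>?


·→ vault survey(p→/)
·← [hasmicro]
·→ dial lastday()
·← 1865-07-31
·→ vault crv(p→/sosmobe)
·← ok
·→ vault pen(p→/gritib, c→pitra)
·← created
·→ vault shunt(s→/sosmobe, d→/slurefi_)
·← ok
·→ dial lunge(n→13)
·← 1866-08-31

Answer: cur=1866-08-31


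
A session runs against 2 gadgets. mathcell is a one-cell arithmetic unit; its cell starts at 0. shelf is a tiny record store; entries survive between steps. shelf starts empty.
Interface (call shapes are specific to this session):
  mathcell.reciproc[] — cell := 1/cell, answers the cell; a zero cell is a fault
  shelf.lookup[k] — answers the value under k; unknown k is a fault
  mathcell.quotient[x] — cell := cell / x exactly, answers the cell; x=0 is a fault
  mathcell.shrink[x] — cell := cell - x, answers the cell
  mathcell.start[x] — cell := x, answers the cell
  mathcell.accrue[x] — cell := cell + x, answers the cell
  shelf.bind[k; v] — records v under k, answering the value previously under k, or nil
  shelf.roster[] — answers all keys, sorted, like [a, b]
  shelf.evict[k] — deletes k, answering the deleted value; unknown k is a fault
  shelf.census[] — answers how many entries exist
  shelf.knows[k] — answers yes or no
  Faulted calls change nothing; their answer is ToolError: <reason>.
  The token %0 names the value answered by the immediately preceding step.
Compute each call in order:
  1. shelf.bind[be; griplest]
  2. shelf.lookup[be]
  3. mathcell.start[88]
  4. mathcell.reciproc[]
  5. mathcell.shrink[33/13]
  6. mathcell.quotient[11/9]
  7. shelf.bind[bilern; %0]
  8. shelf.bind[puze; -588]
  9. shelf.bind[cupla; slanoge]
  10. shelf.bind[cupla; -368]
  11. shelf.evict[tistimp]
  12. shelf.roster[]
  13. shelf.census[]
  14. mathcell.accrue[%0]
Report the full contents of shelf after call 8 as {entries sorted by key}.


Answer: {be=griplest, bilern=-26019/12584, puze=-588}

Derivation:
>> bind(k=be, v=griplest)
<< nil
>> lookup(k=be)
<< griplest
>> start(x=88)
<< 88
>> reciproc()
<< 1/88
>> shrink(x=33/13)
<< -2891/1144
>> quotient(x=11/9)
<< -26019/12584
>> bind(k=bilern, v=%0)
<< nil
>> bind(k=puze, v=-588)
<< nil
>> bind(k=cupla, v=slanoge)
<< nil
>> bind(k=cupla, v=-368)
<< slanoge
>> evict(k=tistimp)
<< ToolError: no such key tistimp
>> roster()
<< [be, bilern, cupla, puze]
>> census()
<< 4
>> accrue(x=%0)
<< 24317/12584


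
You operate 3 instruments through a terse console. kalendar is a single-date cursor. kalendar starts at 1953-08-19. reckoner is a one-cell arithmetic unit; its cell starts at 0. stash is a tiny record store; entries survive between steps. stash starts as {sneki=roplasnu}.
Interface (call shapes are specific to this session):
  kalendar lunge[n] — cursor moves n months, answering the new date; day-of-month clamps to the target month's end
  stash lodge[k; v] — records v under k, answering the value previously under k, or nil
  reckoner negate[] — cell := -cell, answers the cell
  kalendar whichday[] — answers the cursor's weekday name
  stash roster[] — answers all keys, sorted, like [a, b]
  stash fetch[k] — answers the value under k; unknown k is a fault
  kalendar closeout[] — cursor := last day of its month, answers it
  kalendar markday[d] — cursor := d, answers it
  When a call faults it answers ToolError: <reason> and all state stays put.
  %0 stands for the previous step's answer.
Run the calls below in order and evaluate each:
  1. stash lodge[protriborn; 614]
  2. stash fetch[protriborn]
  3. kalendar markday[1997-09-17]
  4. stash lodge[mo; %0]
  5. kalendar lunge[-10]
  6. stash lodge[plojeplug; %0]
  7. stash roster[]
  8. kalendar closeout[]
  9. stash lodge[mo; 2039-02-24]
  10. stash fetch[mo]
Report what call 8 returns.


Answer: 1996-11-30

Derivation:
==> stash lodge(k→protriborn, v→614)
<== nil
==> stash fetch(k→protriborn)
<== 614
==> kalendar markday(d→1997-09-17)
<== 1997-09-17
==> stash lodge(k→mo, v→%0)
<== nil
==> kalendar lunge(n→-10)
<== 1996-11-17
==> stash lodge(k→plojeplug, v→%0)
<== nil
==> stash roster()
<== [mo, plojeplug, protriborn, sneki]
==> kalendar closeout()
<== 1996-11-30
==> stash lodge(k→mo, v→2039-02-24)
<== 1997-09-17
==> stash fetch(k→mo)
<== 2039-02-24


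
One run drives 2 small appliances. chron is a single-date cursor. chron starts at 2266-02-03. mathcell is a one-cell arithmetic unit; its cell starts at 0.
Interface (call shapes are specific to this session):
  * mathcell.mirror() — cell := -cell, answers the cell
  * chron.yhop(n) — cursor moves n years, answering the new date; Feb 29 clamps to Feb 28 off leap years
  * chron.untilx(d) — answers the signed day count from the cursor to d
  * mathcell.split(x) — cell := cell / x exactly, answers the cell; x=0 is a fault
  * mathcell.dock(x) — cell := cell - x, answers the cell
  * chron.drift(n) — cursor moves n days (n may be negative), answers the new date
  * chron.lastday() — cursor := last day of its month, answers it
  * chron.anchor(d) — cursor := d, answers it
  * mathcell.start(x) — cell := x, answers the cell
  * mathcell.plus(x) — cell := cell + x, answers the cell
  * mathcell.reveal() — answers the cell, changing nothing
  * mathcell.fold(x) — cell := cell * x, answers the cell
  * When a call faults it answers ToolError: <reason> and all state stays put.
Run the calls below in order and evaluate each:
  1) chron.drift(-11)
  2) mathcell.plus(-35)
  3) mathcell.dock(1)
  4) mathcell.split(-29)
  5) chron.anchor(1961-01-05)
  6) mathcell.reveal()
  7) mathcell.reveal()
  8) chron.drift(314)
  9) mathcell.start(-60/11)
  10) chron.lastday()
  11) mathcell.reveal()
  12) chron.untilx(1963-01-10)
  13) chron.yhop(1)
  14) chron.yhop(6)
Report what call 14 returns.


Answer: 1968-11-30

Derivation:
> chron.drift n→-11
  2266-01-23
> mathcell.plus x→-35
  -35
> mathcell.dock x→1
  -36
> mathcell.split x→-29
  36/29
> chron.anchor d→1961-01-05
  1961-01-05
> mathcell.reveal
  36/29
> mathcell.reveal
  36/29
> chron.drift n→314
  1961-11-15
> mathcell.start x→-60/11
  -60/11
> chron.lastday
  1961-11-30
> mathcell.reveal
  -60/11
> chron.untilx d→1963-01-10
  406
> chron.yhop n→1
  1962-11-30
> chron.yhop n→6
  1968-11-30


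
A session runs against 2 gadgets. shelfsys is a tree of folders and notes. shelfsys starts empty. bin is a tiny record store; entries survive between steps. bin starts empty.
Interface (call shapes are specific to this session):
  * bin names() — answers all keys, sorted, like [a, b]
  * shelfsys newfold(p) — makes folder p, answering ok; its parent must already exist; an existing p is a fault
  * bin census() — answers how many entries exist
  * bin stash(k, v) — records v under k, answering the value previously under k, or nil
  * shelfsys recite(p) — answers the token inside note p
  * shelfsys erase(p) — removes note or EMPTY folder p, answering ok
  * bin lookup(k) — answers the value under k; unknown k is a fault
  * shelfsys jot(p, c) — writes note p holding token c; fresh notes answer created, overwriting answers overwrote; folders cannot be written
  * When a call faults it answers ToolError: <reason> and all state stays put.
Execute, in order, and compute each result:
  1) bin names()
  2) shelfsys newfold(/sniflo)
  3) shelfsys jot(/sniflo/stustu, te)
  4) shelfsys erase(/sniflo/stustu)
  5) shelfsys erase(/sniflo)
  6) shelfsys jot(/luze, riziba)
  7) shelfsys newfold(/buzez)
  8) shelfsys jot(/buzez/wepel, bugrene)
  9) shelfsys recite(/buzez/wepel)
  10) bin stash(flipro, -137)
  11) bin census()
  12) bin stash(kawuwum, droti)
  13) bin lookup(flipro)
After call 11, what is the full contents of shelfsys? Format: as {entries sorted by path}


Answer: {buzez/, buzez/wepel=bugrene, luze=riziba}

Derivation:
;; bin names() => []
;; shelfsys newfold(p: /sniflo) => ok
;; shelfsys jot(p: /sniflo/stustu, c: te) => created
;; shelfsys erase(p: /sniflo/stustu) => ok
;; shelfsys erase(p: /sniflo) => ok
;; shelfsys jot(p: /luze, c: riziba) => created
;; shelfsys newfold(p: /buzez) => ok
;; shelfsys jot(p: /buzez/wepel, c: bugrene) => created
;; shelfsys recite(p: /buzez/wepel) => bugrene
;; bin stash(k: flipro, v: -137) => nil
;; bin census() => 1
;; bin stash(k: kawuwum, v: droti) => nil
;; bin lookup(k: flipro) => -137


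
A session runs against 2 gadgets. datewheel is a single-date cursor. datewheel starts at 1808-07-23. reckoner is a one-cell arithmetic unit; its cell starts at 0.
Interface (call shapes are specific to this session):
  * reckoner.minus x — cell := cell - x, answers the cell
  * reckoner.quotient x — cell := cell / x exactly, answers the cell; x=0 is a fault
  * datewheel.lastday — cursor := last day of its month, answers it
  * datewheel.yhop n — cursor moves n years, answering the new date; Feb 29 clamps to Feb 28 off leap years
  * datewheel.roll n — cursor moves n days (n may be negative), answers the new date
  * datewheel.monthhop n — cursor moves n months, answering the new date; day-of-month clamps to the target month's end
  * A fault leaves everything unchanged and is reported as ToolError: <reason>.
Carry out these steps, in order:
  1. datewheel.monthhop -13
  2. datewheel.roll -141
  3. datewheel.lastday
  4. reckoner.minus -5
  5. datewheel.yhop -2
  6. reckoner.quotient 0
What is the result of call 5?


Answer: 1805-02-28

Derivation:
-> monthhop(n: -13)
<- 1807-06-23
-> roll(n: -141)
<- 1807-02-02
-> lastday()
<- 1807-02-28
-> minus(x: -5)
<- 5
-> yhop(n: -2)
<- 1805-02-28
-> quotient(x: 0)
<- ToolError: division by zero


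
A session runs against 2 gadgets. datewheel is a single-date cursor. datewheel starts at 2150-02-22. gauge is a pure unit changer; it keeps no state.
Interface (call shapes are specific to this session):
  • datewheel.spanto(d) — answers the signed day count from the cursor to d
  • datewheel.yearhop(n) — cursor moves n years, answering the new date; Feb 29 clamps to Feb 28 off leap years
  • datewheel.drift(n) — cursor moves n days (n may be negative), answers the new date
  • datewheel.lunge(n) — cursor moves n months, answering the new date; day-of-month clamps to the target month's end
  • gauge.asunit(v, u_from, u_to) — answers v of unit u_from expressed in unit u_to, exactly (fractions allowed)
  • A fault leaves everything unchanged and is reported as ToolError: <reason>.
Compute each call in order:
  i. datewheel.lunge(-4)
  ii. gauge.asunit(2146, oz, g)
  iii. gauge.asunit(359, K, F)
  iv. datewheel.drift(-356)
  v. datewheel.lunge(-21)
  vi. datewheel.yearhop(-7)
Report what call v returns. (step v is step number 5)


Answer: 2147-01-31

Derivation:
Step: lunge[n=-4]
Result: 2149-10-22
Step: asunit[v=2146; u_from=oz; u_to=g]
Result: 48670461301/800000
Step: asunit[v=359; u_from=K; u_to=F]
Result: 18653/100
Step: drift[n=-356]
Result: 2148-10-31
Step: lunge[n=-21]
Result: 2147-01-31
Step: yearhop[n=-7]
Result: 2140-01-31


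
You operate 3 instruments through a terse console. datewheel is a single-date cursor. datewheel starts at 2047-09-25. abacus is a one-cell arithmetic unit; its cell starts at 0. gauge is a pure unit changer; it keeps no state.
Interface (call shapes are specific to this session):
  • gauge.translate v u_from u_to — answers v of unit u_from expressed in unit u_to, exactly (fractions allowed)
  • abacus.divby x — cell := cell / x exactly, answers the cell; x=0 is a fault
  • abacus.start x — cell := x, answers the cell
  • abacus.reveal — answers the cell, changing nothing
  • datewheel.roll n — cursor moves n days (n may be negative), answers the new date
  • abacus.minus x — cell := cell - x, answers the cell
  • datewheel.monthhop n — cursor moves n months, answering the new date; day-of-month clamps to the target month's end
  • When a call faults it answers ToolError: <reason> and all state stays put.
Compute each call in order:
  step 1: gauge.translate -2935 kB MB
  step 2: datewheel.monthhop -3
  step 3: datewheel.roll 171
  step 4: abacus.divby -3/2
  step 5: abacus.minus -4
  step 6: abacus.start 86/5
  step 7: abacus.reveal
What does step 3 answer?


Answer: 2047-12-13

Derivation:
-- 1. translate(v=-2935, u_from=kB, u_to=MB) -> -587/200
-- 2. monthhop(n=-3) -> 2047-06-25
-- 3. roll(n=171) -> 2047-12-13
-- 4. divby(x=-3/2) -> 0
-- 5. minus(x=-4) -> 4
-- 6. start(x=86/5) -> 86/5
-- 7. reveal() -> 86/5


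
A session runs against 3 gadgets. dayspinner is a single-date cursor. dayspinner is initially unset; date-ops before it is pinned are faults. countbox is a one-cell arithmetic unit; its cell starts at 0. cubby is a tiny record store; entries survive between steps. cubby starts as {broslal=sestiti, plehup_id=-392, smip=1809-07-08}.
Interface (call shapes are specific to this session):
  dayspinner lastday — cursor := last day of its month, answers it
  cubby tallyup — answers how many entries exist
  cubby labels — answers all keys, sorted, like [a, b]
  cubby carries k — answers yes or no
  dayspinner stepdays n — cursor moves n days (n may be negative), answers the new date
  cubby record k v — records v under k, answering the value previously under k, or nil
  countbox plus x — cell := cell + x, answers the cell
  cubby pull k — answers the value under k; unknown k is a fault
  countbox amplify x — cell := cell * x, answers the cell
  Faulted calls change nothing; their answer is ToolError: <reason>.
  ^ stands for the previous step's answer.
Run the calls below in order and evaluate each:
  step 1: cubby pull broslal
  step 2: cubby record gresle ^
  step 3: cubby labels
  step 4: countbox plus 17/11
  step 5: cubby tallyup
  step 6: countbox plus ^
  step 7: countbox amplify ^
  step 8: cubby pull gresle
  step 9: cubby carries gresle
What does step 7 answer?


-- cubby pull(k='broslal') ~> sestiti
-- cubby record(k='gresle', v='^') ~> nil
-- cubby labels() ~> [broslal, gresle, plehup_id, smip]
-- countbox plus(x='17/11') ~> 17/11
-- cubby tallyup() ~> 4
-- countbox plus(x='^') ~> 61/11
-- countbox amplify(x='^') ~> 3721/121
-- cubby pull(k='gresle') ~> sestiti
-- cubby carries(k='gresle') ~> yes

Answer: 3721/121


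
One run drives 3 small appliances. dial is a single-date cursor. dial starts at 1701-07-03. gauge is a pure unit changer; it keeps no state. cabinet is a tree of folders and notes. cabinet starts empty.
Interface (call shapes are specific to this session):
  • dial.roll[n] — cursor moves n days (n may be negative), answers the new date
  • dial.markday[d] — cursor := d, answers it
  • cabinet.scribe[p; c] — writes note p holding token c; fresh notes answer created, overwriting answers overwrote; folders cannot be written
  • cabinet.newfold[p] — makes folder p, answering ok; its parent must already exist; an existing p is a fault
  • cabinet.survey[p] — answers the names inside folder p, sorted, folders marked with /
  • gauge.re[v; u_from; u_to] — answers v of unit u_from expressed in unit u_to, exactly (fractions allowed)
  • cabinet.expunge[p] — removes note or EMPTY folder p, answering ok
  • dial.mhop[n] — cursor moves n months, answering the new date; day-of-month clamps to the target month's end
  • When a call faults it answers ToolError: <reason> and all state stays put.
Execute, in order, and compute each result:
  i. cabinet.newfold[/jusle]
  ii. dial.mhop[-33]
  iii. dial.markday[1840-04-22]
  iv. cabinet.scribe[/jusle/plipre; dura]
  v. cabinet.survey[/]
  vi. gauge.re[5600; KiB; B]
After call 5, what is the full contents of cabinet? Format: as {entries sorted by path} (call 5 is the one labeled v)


·→ newfold(p: /jusle)
·← ok
·→ mhop(n: -33)
·← 1698-10-03
·→ markday(d: 1840-04-22)
·← 1840-04-22
·→ scribe(p: /jusle/plipre, c: dura)
·← created
·→ survey(p: /)
·← [jusle/]
·→ re(v: 5600, u_from: KiB, u_to: B)
·← 5734400

Answer: {jusle/, jusle/plipre=dura}


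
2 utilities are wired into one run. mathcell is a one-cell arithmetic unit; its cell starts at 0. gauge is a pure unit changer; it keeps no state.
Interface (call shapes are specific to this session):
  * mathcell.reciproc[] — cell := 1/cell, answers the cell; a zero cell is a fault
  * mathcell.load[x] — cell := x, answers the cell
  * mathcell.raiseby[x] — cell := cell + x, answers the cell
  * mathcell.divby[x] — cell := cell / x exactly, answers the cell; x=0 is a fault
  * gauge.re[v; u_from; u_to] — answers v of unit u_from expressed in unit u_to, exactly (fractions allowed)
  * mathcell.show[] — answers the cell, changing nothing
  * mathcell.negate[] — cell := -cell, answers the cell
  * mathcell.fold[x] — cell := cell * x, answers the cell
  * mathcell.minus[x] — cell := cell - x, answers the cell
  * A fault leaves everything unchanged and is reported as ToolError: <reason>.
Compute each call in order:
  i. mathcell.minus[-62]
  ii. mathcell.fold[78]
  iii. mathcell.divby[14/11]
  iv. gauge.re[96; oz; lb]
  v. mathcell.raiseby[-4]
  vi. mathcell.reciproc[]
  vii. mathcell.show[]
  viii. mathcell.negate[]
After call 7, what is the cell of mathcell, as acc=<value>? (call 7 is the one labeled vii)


[in] mathcell.minus x→-62
= 62
[in] mathcell.fold x→78
= 4836
[in] mathcell.divby x→14/11
= 26598/7
[in] gauge.re v→96 u_from→oz u_to→lb
= 6
[in] mathcell.raiseby x→-4
= 26570/7
[in] mathcell.reciproc
= 7/26570
[in] mathcell.show
= 7/26570
[in] mathcell.negate
= -7/26570

Answer: acc=7/26570


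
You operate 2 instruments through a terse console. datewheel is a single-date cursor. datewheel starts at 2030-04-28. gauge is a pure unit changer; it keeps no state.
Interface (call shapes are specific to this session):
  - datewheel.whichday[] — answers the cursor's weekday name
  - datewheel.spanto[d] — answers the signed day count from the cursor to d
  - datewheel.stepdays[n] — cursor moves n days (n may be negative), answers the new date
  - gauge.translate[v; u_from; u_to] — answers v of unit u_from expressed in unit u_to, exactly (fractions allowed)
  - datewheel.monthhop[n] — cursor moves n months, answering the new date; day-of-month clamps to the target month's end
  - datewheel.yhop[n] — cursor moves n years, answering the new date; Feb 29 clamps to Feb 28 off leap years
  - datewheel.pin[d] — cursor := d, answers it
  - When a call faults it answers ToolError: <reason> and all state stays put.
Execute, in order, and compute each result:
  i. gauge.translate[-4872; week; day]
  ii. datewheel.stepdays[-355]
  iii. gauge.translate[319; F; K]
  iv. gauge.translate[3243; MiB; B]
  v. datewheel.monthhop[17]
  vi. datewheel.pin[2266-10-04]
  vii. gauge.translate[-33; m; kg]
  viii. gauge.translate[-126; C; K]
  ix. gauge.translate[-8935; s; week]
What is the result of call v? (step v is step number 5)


-- translate(v→-4872, u_from→week, u_to→day) ~> -34104
-- stepdays(n→-355) ~> 2029-05-08
-- translate(v→319, u_from→F, u_to→K) ~> 77867/180
-- translate(v→3243, u_from→MiB, u_to→B) ~> 3400531968
-- monthhop(n→17) ~> 2030-10-08
-- pin(d→2266-10-04) ~> 2266-10-04
-- translate(v→-33, u_from→m, u_to→kg) ~> ToolError: incompatible units
-- translate(v→-126, u_from→C, u_to→K) ~> 2943/20
-- translate(v→-8935, u_from→s, u_to→week) ~> -1787/120960

Answer: 2030-10-08


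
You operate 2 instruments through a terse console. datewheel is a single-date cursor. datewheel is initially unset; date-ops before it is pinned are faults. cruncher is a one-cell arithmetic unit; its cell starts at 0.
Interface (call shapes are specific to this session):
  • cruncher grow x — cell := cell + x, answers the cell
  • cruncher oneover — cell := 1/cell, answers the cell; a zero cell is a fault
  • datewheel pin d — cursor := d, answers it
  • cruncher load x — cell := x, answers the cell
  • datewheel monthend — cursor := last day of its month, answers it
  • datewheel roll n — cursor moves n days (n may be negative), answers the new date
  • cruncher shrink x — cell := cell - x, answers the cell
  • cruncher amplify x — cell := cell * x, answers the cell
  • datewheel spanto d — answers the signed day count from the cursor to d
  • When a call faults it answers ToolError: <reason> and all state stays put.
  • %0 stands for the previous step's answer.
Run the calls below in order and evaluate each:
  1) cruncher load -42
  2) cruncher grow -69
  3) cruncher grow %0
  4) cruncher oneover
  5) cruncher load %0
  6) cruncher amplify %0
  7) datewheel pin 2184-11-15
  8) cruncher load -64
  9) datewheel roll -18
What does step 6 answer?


Answer: 1/49284

Derivation:
# 1. cruncher load(x→-42) => -42
# 2. cruncher grow(x→-69) => -111
# 3. cruncher grow(x→%0) => -222
# 4. cruncher oneover() => -1/222
# 5. cruncher load(x→%0) => -1/222
# 6. cruncher amplify(x→%0) => 1/49284
# 7. datewheel pin(d→2184-11-15) => 2184-11-15
# 8. cruncher load(x→-64) => -64
# 9. datewheel roll(n→-18) => 2184-10-28


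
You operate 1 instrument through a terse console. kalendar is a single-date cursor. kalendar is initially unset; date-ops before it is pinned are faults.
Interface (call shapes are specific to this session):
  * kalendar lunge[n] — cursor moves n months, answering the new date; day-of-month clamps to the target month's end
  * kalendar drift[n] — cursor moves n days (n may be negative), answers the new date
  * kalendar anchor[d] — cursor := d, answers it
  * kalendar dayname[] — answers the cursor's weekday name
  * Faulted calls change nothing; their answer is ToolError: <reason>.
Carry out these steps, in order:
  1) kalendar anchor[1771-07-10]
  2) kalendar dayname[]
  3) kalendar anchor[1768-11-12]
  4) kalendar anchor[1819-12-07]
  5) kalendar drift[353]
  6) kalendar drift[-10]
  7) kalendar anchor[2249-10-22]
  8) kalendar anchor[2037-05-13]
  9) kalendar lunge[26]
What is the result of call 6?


-> kalendar anchor(d=1771-07-10)
<- 1771-07-10
-> kalendar dayname()
<- Wednesday
-> kalendar anchor(d=1768-11-12)
<- 1768-11-12
-> kalendar anchor(d=1819-12-07)
<- 1819-12-07
-> kalendar drift(n=353)
<- 1820-11-24
-> kalendar drift(n=-10)
<- 1820-11-14
-> kalendar anchor(d=2249-10-22)
<- 2249-10-22
-> kalendar anchor(d=2037-05-13)
<- 2037-05-13
-> kalendar lunge(n=26)
<- 2039-07-13

Answer: 1820-11-14


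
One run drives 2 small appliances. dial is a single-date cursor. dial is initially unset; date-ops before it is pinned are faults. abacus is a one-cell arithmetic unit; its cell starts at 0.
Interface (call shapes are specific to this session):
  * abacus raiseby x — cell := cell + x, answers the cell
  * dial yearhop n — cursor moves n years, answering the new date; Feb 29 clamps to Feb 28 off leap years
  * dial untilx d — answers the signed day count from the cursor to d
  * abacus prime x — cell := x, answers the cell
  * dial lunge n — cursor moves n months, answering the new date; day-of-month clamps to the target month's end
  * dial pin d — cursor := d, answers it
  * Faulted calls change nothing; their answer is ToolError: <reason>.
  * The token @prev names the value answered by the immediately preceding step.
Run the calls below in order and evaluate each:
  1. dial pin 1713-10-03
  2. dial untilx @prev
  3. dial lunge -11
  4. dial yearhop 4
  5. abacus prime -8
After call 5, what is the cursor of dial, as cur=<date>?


Answer: cur=1716-11-03

Derivation:
→ dial pin(d→1713-10-03)
← 1713-10-03
→ dial untilx(d→@prev)
← 0
→ dial lunge(n→-11)
← 1712-11-03
→ dial yearhop(n→4)
← 1716-11-03
→ abacus prime(x→-8)
← -8


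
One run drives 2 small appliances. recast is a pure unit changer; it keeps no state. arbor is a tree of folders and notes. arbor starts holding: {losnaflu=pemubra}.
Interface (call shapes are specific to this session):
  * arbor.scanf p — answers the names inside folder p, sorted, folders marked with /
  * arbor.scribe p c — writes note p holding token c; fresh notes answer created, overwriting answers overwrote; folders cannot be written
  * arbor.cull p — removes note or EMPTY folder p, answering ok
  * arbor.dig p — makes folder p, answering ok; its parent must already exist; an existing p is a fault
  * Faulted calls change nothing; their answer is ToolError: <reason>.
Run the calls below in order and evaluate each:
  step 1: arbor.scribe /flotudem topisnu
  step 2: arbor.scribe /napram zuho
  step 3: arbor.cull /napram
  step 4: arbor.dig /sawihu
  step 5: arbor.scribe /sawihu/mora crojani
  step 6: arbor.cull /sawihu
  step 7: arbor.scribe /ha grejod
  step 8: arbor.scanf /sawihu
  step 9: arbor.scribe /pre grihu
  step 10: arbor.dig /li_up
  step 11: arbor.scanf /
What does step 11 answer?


> arbor.scribe /flotudem topisnu
= created
> arbor.scribe /napram zuho
= created
> arbor.cull /napram
= ok
> arbor.dig /sawihu
= ok
> arbor.scribe /sawihu/mora crojani
= created
> arbor.cull /sawihu
= ToolError: not empty
> arbor.scribe /ha grejod
= created
> arbor.scanf /sawihu
= [mora]
> arbor.scribe /pre grihu
= created
> arbor.dig /li_up
= ok
> arbor.scanf /
= [flotudem, ha, li_up/, losnaflu, pre, sawihu/]

Answer: [flotudem, ha, li_up/, losnaflu, pre, sawihu/]


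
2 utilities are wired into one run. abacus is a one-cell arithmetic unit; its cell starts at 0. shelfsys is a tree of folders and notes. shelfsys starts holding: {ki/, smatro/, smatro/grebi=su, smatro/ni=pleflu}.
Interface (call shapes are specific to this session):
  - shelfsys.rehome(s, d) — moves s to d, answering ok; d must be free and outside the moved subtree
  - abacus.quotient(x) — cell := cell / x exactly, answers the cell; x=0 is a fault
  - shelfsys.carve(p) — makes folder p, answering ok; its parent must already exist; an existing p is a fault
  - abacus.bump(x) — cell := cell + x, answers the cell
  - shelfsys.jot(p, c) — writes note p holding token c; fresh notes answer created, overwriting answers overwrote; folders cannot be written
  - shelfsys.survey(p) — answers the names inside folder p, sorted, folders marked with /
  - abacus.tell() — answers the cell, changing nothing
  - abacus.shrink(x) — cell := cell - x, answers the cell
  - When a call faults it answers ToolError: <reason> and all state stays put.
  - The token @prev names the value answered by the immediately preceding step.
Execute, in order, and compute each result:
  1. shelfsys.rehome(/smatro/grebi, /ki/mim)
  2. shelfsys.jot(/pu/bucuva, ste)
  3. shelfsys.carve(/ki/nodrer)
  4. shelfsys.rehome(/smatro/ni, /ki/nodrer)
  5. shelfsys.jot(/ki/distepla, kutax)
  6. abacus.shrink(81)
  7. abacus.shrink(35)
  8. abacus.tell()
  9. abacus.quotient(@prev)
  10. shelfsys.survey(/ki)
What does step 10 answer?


Answer: [distepla, mim, nodrer/]

Derivation:
Act: shelfsys.rehome[/smatro/grebi; /ki/mim]
Obs: ok
Act: shelfsys.jot[/pu/bucuva; ste]
Obs: ToolError: no parent
Act: shelfsys.carve[/ki/nodrer]
Obs: ok
Act: shelfsys.rehome[/smatro/ni; /ki/nodrer]
Obs: ToolError: exists
Act: shelfsys.jot[/ki/distepla; kutax]
Obs: created
Act: abacus.shrink[81]
Obs: -81
Act: abacus.shrink[35]
Obs: -116
Act: abacus.tell[]
Obs: -116
Act: abacus.quotient[@prev]
Obs: 1
Act: shelfsys.survey[/ki]
Obs: [distepla, mim, nodrer/]


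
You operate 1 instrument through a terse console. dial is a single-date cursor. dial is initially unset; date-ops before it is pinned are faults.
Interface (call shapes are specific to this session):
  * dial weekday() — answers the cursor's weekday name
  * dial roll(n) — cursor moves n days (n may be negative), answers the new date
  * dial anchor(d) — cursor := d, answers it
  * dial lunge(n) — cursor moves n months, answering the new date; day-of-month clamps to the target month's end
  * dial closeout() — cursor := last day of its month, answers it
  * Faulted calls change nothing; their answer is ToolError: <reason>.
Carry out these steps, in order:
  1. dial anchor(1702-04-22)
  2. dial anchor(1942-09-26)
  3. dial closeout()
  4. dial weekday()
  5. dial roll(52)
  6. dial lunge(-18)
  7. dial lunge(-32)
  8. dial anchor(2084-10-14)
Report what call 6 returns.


I run dial anchor(d=1702-04-22), which returns 1702-04-22.
I invoke dial anchor(d=1942-09-26), yielding 1942-09-26.
I run dial closeout(), and get 1942-09-30.
I try dial weekday, and get Wednesday.
Invoking dial roll(n=52), — result: 1942-11-21.
Invoking dial lunge(n=-18), and get 1941-05-21.
I try dial lunge(n=-32), and observe 1938-09-21.
Invoking dial anchor(d=2084-10-14), which returns 2084-10-14.

Answer: 1941-05-21
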